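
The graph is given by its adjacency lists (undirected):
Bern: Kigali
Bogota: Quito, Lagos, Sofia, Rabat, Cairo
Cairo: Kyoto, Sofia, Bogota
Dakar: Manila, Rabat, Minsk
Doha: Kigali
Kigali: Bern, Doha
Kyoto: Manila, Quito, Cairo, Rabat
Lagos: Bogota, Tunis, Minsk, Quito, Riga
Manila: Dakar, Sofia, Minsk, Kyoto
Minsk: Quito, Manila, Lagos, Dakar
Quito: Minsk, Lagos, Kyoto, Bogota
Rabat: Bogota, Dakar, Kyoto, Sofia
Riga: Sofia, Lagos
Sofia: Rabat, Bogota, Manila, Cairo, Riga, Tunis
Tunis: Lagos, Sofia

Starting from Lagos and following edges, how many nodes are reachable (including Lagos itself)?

12

BFS from Lagos visits: Lagos, Bogota, Tunis, Minsk, Quito, Riga, Sofia, Rabat, Cairo, Manila, Dakar, Kyoto
Reachable nodes: 12 of 15 total.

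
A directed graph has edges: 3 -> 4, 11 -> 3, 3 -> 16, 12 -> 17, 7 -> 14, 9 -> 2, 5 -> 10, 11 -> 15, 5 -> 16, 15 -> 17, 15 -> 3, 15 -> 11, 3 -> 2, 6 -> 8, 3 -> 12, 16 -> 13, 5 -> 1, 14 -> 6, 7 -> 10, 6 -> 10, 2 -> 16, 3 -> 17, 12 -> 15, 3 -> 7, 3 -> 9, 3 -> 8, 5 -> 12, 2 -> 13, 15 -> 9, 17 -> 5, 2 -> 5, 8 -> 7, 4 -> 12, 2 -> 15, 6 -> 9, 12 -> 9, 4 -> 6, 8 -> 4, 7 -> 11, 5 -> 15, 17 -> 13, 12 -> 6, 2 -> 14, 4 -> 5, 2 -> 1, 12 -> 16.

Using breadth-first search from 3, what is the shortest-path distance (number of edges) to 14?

Level 0: 3
Level 1: 2, 4, 7, 8, 9, 12, 16, 17
Level 2: 1, 5, 6, 10, 11, 13, 14, 15
14 first appears at level 2.

2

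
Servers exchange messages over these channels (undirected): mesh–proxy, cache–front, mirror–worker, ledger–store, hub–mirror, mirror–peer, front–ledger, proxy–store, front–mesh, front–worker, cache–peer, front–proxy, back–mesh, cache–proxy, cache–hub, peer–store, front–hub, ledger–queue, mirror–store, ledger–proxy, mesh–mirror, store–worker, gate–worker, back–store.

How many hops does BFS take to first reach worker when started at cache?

2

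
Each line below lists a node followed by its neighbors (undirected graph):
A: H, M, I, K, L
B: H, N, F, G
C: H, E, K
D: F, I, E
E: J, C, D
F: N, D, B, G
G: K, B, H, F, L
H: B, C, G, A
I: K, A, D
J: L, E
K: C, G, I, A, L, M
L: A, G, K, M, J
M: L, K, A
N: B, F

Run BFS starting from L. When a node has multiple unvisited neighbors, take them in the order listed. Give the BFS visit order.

L A G K M J H I B F C E D N

Visit L; enqueue A, G, K, M, J → queue [A, G, K, M, J]
Visit A; enqueue H, I → queue [G, K, M, J, H, I]
Visit G; enqueue B, F → queue [K, M, J, H, I, B, F]
Visit K; enqueue C → queue [M, J, H, I, B, F, C]
Visit M → queue [J, H, I, B, F, C]
Visit J; enqueue E → queue [H, I, B, F, C, E]
Visit H → queue [I, B, F, C, E]
Visit I; enqueue D → queue [B, F, C, E, D]
Visit B; enqueue N → queue [F, C, E, D, N]
Visit F → queue [C, E, D, N]
Visit C → queue [E, D, N]
Visit E → queue [D, N]
Visit D → queue [N]
Visit N → queue []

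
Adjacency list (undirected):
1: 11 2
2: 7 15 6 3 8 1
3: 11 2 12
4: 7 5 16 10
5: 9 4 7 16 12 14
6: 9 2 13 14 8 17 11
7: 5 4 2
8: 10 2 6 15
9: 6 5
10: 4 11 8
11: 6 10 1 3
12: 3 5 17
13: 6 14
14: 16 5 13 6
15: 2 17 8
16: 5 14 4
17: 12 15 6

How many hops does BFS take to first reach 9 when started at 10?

Level 0: 10
Level 1: 4, 8, 11
Level 2: 1, 2, 3, 5, 6, 7, 15, 16
Level 3: 9, 12, 13, 14, 17
9 first appears at level 3.

3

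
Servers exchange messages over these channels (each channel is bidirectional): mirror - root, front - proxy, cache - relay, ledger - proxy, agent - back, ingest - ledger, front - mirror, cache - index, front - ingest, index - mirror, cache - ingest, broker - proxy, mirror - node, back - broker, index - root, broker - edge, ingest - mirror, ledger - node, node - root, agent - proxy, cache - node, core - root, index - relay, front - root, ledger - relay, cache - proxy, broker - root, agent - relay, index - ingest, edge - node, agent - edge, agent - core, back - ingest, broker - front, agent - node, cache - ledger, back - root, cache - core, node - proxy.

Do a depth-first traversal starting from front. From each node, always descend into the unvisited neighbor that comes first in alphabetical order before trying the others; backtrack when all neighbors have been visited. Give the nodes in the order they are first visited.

front -> broker -> back -> agent -> core -> cache -> index -> ingest -> ledger -> node -> edge -> mirror -> root -> proxy -> relay

Visit front
front → broker
broker → back
back → agent
agent → core
core → cache
cache → index
index → ingest
ingest → ledger
ledger → node
node → edge
node → mirror
mirror → root
node → proxy
ledger → relay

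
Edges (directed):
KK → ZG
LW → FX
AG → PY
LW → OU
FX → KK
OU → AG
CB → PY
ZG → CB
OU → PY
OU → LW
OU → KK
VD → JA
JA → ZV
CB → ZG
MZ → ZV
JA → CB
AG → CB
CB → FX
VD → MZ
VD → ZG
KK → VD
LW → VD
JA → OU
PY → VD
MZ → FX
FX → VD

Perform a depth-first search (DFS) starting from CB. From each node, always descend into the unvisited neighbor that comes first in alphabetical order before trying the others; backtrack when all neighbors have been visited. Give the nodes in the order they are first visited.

Visit CB
CB → FX
FX → KK
KK → VD
VD → JA
JA → OU
OU → AG
AG → PY
OU → LW
JA → ZV
VD → MZ
VD → ZG

CB, FX, KK, VD, JA, OU, AG, PY, LW, ZV, MZ, ZG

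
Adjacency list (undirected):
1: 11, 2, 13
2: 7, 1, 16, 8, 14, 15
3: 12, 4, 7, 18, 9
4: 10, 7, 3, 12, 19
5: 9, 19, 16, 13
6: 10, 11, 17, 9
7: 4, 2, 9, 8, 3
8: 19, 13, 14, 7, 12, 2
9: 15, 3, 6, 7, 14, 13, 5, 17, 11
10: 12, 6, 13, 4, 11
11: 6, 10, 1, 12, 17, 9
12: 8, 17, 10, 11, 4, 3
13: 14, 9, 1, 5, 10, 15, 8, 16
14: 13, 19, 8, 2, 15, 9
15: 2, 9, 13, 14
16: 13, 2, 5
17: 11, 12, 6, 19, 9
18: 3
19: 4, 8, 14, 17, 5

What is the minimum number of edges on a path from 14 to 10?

2

Level 0: 14
Level 1: 2, 8, 9, 13, 15, 19
Level 2: 1, 3, 4, 5, 6, 7, 10, 11, 12, 16, 17
Level 3: 18
10 first appears at level 2.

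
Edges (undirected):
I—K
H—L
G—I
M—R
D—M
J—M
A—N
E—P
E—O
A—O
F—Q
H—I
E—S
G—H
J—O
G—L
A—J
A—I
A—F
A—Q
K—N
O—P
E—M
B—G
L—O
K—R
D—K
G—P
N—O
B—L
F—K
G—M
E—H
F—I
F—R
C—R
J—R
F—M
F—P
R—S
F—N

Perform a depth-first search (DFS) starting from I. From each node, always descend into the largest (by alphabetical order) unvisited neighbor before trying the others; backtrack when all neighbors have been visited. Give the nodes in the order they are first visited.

Visit I
I → K
K → R
R → S
S → E
E → P
P → O
O → N
N → F
F → Q
Q → A
A → J
J → M
M → G
G → L
L → H
L → B
M → D
R → C

I, K, R, S, E, P, O, N, F, Q, A, J, M, G, L, H, B, D, C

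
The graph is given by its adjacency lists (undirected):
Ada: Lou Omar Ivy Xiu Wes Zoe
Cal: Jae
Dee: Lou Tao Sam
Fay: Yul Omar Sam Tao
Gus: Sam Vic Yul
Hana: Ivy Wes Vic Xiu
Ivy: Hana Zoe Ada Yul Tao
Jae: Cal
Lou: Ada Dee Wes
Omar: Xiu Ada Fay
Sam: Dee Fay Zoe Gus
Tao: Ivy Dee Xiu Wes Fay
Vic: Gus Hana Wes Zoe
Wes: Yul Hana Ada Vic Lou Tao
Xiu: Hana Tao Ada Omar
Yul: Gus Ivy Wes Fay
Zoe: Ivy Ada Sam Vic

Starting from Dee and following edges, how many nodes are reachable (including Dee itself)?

15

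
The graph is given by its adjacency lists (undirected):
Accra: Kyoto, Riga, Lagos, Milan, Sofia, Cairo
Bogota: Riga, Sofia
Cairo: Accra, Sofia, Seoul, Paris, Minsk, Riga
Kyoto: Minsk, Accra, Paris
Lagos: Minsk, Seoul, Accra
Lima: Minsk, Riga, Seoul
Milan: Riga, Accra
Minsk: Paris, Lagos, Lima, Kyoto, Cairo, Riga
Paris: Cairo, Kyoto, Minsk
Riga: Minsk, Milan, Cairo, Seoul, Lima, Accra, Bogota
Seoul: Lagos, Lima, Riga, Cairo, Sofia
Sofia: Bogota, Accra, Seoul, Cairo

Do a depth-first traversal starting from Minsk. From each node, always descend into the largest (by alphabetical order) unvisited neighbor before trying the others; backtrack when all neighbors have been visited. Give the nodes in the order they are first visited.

Visit Minsk
Minsk → Riga
Riga → Seoul
Seoul → Sofia
Sofia → Cairo
Cairo → Paris
Paris → Kyoto
Kyoto → Accra
Accra → Milan
Accra → Lagos
Sofia → Bogota
Seoul → Lima

Minsk, Riga, Seoul, Sofia, Cairo, Paris, Kyoto, Accra, Milan, Lagos, Bogota, Lima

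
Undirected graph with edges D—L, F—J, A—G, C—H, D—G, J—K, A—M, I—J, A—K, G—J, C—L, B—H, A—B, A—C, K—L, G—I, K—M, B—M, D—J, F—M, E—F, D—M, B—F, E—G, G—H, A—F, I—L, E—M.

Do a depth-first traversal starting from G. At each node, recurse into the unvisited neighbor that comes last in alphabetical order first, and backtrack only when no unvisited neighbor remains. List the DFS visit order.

Visit G
G → J
J → K
K → M
M → F
F → E
F → B
B → H
H → C
C → L
L → I
L → D
C → A

G J K M F E B H C L I D A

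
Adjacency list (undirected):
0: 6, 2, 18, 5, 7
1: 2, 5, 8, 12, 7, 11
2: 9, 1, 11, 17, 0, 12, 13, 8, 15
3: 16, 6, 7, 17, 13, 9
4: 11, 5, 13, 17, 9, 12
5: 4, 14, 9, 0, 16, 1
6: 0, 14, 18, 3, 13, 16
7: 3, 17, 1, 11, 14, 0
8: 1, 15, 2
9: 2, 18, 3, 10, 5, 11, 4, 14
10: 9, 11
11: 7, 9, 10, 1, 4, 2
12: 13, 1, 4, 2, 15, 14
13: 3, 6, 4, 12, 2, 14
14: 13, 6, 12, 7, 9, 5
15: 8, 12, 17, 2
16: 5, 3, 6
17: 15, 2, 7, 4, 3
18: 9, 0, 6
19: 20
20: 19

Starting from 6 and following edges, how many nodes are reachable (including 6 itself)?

BFS from 6 visits: 6, 18, 16, 14, 13, 3, 0, 9, 5, 12, 7, 4, 2, 17, 11, 10, 1, 15, 8
Reachable nodes: 19 of 21 total.

19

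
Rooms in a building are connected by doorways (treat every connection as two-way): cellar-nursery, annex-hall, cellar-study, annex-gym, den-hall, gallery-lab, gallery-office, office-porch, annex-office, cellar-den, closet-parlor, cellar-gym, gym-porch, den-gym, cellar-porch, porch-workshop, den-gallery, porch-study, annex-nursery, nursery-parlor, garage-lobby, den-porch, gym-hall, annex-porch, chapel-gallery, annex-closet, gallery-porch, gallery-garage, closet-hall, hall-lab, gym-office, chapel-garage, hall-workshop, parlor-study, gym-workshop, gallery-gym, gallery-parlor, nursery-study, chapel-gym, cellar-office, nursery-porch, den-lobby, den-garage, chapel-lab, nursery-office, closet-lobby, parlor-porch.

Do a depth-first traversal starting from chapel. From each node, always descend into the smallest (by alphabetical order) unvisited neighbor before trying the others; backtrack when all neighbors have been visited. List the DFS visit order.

chapel → gallery → den → cellar → gym → annex → closet → hall → lab → workshop → porch → nursery → office → parlor → study → lobby → garage

Visit chapel
chapel → gallery
gallery → den
den → cellar
cellar → gym
gym → annex
annex → closet
closet → hall
hall → lab
hall → workshop
workshop → porch
porch → nursery
nursery → office
nursery → parlor
parlor → study
closet → lobby
lobby → garage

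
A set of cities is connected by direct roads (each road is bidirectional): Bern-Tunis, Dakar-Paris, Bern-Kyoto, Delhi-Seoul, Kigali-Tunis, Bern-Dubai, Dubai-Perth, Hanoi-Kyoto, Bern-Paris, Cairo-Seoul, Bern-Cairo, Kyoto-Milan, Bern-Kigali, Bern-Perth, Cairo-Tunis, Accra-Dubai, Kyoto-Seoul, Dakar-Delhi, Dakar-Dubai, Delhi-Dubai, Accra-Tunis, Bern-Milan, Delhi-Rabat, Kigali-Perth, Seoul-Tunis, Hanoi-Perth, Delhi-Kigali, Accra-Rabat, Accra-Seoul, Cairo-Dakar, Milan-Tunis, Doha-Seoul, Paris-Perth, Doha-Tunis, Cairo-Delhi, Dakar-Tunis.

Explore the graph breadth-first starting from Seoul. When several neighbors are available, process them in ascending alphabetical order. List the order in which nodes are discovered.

Visit Seoul; enqueue Accra, Cairo, Delhi, Doha, Kyoto, Tunis → queue [Accra, Cairo, Delhi, Doha, Kyoto, Tunis]
Visit Accra; enqueue Dubai, Rabat → queue [Cairo, Delhi, Doha, Kyoto, Tunis, Dubai, Rabat]
Visit Cairo; enqueue Bern, Dakar → queue [Delhi, Doha, Kyoto, Tunis, Dubai, Rabat, Bern, Dakar]
Visit Delhi; enqueue Kigali → queue [Doha, Kyoto, Tunis, Dubai, Rabat, Bern, Dakar, Kigali]
Visit Doha → queue [Kyoto, Tunis, Dubai, Rabat, Bern, Dakar, Kigali]
Visit Kyoto; enqueue Hanoi, Milan → queue [Tunis, Dubai, Rabat, Bern, Dakar, Kigali, Hanoi, Milan]
Visit Tunis → queue [Dubai, Rabat, Bern, Dakar, Kigali, Hanoi, Milan]
Visit Dubai; enqueue Perth → queue [Rabat, Bern, Dakar, Kigali, Hanoi, Milan, Perth]
Visit Rabat → queue [Bern, Dakar, Kigali, Hanoi, Milan, Perth]
Visit Bern; enqueue Paris → queue [Dakar, Kigali, Hanoi, Milan, Perth, Paris]
Visit Dakar → queue [Kigali, Hanoi, Milan, Perth, Paris]
Visit Kigali → queue [Hanoi, Milan, Perth, Paris]
Visit Hanoi → queue [Milan, Perth, Paris]
Visit Milan → queue [Perth, Paris]
Visit Perth → queue [Paris]
Visit Paris → queue []

Seoul Accra Cairo Delhi Doha Kyoto Tunis Dubai Rabat Bern Dakar Kigali Hanoi Milan Perth Paris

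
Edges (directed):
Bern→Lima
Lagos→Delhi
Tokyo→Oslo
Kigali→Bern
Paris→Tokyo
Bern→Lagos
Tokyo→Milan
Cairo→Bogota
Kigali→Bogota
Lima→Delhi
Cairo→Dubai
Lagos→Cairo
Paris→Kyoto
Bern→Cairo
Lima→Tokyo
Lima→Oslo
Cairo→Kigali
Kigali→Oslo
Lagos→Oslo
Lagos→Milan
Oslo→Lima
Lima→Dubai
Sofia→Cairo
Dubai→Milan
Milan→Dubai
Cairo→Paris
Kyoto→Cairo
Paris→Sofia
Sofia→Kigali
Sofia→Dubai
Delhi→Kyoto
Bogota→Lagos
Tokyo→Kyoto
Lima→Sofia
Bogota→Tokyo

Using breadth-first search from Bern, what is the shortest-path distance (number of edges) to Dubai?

2

Level 0: Bern
Level 1: Cairo, Lagos, Lima
Level 2: Bogota, Delhi, Dubai, Kigali, Milan, Oslo, Paris, Sofia, Tokyo
Level 3: Kyoto
Dubai first appears at level 2.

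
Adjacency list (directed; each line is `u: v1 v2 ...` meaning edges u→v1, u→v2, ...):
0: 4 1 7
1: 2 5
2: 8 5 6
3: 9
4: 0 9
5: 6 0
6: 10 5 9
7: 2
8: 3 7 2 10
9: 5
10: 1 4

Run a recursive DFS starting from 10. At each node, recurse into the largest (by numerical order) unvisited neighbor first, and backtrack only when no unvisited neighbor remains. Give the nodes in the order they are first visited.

10 -> 4 -> 9 -> 5 -> 6 -> 0 -> 7 -> 2 -> 8 -> 3 -> 1

Visit 10
10 → 4
4 → 9
9 → 5
5 → 6
5 → 0
0 → 7
7 → 2
2 → 8
8 → 3
0 → 1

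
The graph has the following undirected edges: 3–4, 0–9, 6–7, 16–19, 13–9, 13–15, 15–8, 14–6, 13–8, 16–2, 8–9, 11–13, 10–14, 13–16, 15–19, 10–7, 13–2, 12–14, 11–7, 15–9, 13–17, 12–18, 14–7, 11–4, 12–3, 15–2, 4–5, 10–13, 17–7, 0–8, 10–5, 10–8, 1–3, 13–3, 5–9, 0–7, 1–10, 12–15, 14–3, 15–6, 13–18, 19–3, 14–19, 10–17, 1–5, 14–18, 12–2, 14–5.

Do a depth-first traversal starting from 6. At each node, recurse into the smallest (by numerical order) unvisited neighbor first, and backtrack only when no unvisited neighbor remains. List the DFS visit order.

6 -> 7 -> 0 -> 8 -> 9 -> 5 -> 1 -> 3 -> 4 -> 11 -> 13 -> 2 -> 12 -> 14 -> 10 -> 17 -> 18 -> 19 -> 15 -> 16

Visit 6
6 → 7
7 → 0
0 → 8
8 → 9
9 → 5
5 → 1
1 → 3
3 → 4
4 → 11
11 → 13
13 → 2
2 → 12
12 → 14
14 → 10
10 → 17
14 → 18
14 → 19
19 → 15
19 → 16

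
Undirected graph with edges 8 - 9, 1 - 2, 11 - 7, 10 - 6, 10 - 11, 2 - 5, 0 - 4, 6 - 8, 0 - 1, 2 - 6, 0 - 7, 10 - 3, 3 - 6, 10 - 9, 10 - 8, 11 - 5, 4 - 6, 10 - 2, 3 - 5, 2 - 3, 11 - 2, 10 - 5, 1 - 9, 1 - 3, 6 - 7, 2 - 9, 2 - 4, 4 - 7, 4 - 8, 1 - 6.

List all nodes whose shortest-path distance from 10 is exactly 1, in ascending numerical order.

2, 3, 5, 6, 8, 9, 11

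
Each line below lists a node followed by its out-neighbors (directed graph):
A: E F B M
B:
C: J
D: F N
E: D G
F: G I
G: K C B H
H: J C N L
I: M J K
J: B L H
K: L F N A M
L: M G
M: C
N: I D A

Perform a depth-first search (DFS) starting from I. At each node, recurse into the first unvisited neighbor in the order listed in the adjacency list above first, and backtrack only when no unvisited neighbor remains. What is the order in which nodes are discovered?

Visit I
I → M
M → C
C → J
J → B
J → L
L → G
G → K
K → F
K → N
N → D
N → A
A → E
G → H

I, M, C, J, B, L, G, K, F, N, D, A, E, H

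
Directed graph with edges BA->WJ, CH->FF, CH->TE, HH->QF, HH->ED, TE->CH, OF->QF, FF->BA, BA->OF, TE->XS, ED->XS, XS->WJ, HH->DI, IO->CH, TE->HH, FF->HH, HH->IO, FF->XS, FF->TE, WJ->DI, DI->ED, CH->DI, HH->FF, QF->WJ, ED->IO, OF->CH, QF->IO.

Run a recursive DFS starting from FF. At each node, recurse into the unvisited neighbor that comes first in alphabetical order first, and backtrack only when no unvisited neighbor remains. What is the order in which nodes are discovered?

Visit FF
FF → BA
BA → OF
OF → CH
CH → DI
DI → ED
ED → IO
ED → XS
XS → WJ
CH → TE
TE → HH
HH → QF

FF -> BA -> OF -> CH -> DI -> ED -> IO -> XS -> WJ -> TE -> HH -> QF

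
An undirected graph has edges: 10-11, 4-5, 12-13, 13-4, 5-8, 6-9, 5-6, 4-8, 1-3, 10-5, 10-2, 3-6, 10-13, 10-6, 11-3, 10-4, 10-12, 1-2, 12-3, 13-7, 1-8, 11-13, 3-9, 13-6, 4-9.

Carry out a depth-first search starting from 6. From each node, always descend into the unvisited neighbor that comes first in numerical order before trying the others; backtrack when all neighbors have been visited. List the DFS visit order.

6, 3, 1, 2, 10, 4, 5, 8, 9, 13, 7, 11, 12

Visit 6
6 → 3
3 → 1
1 → 2
2 → 10
10 → 4
4 → 5
5 → 8
4 → 9
4 → 13
13 → 7
13 → 11
13 → 12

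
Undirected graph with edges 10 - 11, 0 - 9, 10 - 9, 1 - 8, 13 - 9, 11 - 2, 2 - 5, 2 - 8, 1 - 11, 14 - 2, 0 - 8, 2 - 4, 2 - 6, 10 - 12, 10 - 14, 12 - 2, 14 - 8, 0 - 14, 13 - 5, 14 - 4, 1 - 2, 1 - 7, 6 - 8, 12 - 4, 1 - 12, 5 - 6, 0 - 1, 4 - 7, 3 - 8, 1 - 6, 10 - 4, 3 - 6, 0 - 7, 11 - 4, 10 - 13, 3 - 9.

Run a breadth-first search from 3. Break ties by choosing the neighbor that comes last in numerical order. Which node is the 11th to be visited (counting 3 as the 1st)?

5

Visit 3; enqueue 9, 8, 6 → queue [9, 8, 6]
Visit 9; enqueue 13, 10, 0 → queue [8, 6, 13, 10, 0]
Visit 8; enqueue 14, 2, 1 → queue [6, 13, 10, 0, 14, 2, 1]
Visit 6; enqueue 5 → queue [13, 10, 0, 14, 2, 1, 5]
Visit 13 → queue [10, 0, 14, 2, 1, 5]
Visit 10; enqueue 12, 11, 4 → queue [0, 14, 2, 1, 5, 12, 11, 4]
Visit 0; enqueue 7 → queue [14, 2, 1, 5, 12, 11, 4, 7]
Visit 14 → queue [2, 1, 5, 12, 11, 4, 7]
Visit 2 → queue [1, 5, 12, 11, 4, 7]
Visit 1 → queue [5, 12, 11, 4, 7]
Visit 5 → queue [12, 11, 4, 7]
Visit 12 → queue [11, 4, 7]
Visit 11 → queue [4, 7]
Visit 4 → queue [7]
Visit 7 → queue []

Visit order: 3, 9, 8, 6, 13, 10, 0, 14, 2, 1, 5, 12, 11, 4, 7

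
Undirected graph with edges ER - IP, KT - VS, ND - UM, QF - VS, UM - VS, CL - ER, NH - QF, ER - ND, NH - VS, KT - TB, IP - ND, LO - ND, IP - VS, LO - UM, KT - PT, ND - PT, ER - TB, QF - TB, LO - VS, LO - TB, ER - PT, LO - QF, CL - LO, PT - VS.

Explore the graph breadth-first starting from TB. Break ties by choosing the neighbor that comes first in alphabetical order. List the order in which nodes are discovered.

Visit TB; enqueue ER, KT, LO, QF → queue [ER, KT, LO, QF]
Visit ER; enqueue CL, IP, ND, PT → queue [KT, LO, QF, CL, IP, ND, PT]
Visit KT; enqueue VS → queue [LO, QF, CL, IP, ND, PT, VS]
Visit LO; enqueue UM → queue [QF, CL, IP, ND, PT, VS, UM]
Visit QF; enqueue NH → queue [CL, IP, ND, PT, VS, UM, NH]
Visit CL → queue [IP, ND, PT, VS, UM, NH]
Visit IP → queue [ND, PT, VS, UM, NH]
Visit ND → queue [PT, VS, UM, NH]
Visit PT → queue [VS, UM, NH]
Visit VS → queue [UM, NH]
Visit UM → queue [NH]
Visit NH → queue []

TB -> ER -> KT -> LO -> QF -> CL -> IP -> ND -> PT -> VS -> UM -> NH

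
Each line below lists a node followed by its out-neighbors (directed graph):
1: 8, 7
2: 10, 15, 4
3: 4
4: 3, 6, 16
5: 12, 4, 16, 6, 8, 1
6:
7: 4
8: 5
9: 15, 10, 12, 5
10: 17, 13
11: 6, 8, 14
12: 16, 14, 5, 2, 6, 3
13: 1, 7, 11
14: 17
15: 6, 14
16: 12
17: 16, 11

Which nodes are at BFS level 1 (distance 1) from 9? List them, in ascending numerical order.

Level 0: 9
Level 1: 5, 10, 12, 15
Level 2: 1, 2, 3, 4, 6, 8, 13, 14, 16, 17
Level 3: 7, 11

5, 10, 12, 15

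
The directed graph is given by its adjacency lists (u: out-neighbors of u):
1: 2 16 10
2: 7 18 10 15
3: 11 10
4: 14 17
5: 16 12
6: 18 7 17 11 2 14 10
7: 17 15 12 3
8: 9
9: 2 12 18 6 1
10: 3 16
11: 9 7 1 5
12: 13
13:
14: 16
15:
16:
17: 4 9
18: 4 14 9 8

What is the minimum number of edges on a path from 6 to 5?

Level 0: 6
Level 1: 2, 7, 10, 11, 14, 17, 18
Level 2: 1, 3, 4, 5, 8, 9, 12, 15, 16
Level 3: 13
5 first appears at level 2.

2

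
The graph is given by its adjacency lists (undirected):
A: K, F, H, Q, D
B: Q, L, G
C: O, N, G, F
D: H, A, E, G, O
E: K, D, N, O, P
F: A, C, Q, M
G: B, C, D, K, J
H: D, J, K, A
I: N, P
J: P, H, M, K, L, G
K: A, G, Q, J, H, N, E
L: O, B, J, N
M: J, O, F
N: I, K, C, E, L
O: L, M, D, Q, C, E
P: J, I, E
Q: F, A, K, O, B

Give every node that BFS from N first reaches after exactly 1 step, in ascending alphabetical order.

Level 0: N
Level 1: C, E, I, K, L
Level 2: A, B, D, F, G, H, J, O, P, Q
Level 3: M

C, E, I, K, L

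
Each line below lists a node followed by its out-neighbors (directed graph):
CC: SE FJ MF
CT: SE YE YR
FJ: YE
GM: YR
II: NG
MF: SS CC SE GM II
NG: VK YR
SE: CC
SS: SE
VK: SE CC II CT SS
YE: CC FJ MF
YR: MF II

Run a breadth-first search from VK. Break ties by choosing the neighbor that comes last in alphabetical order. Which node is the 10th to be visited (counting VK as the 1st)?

MF

Visit VK; enqueue SS, SE, II, CT, CC → queue [SS, SE, II, CT, CC]
Visit SS → queue [SE, II, CT, CC]
Visit SE → queue [II, CT, CC]
Visit II; enqueue NG → queue [CT, CC, NG]
Visit CT; enqueue YR, YE → queue [CC, NG, YR, YE]
Visit CC; enqueue MF, FJ → queue [NG, YR, YE, MF, FJ]
Visit NG → queue [YR, YE, MF, FJ]
Visit YR → queue [YE, MF, FJ]
Visit YE → queue [MF, FJ]
Visit MF; enqueue GM → queue [FJ, GM]
Visit FJ → queue [GM]
Visit GM → queue []

Visit order: VK, SS, SE, II, CT, CC, NG, YR, YE, MF, FJ, GM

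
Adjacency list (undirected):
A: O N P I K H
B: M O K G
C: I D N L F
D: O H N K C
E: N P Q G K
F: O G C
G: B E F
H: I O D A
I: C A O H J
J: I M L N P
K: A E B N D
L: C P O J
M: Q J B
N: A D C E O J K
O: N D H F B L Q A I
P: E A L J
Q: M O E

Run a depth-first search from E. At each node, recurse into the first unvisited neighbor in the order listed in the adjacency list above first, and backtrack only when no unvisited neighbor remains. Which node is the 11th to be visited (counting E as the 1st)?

Visit E
E → N
N → A
A → O
O → D
D → H
H → I
I → C
C → L
L → P
P → J
J → M
M → Q
M → B
B → K
B → G
G → F

Visit order: E, N, A, O, D, H, I, C, L, P, J, M, Q, B, K, G, F

J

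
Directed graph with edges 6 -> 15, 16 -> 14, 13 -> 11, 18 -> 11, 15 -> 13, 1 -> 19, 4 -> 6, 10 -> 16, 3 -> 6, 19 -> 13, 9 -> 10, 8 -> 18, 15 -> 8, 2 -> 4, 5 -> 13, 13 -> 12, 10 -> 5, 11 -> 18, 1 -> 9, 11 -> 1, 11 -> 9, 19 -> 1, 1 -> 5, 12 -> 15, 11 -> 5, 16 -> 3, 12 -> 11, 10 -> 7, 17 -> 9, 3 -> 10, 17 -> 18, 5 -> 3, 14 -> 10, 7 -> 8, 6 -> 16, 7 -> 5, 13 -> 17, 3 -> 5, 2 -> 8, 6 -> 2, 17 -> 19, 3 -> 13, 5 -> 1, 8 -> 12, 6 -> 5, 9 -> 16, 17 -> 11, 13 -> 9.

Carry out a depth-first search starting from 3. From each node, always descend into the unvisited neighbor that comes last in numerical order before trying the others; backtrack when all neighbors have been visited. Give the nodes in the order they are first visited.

Visit 3
3 → 13
13 → 17
17 → 19
19 → 1
1 → 9
9 → 16
16 → 14
14 → 10
10 → 7
7 → 8
8 → 18
18 → 11
11 → 5
8 → 12
12 → 15
3 → 6
6 → 2
2 → 4

3, 13, 17, 19, 1, 9, 16, 14, 10, 7, 8, 18, 11, 5, 12, 15, 6, 2, 4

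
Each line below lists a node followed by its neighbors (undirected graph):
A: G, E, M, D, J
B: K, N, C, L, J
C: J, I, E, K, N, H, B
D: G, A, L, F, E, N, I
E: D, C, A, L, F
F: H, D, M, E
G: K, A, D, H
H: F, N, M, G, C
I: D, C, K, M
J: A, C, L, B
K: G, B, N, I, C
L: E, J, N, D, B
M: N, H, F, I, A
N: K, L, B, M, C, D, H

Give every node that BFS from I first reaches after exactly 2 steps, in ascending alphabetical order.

A, B, E, F, G, H, J, L, N

Level 0: I
Level 1: C, D, K, M
Level 2: A, B, E, F, G, H, J, L, N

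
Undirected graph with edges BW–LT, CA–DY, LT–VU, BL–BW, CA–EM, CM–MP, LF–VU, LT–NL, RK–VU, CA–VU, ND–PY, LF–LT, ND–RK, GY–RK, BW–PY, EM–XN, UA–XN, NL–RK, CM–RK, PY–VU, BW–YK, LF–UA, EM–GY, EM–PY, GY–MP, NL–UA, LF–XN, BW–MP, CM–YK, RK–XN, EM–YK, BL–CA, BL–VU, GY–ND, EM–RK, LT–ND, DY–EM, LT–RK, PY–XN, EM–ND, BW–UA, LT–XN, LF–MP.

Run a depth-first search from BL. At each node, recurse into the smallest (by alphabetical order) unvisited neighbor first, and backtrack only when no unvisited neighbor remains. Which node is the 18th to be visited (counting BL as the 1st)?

YK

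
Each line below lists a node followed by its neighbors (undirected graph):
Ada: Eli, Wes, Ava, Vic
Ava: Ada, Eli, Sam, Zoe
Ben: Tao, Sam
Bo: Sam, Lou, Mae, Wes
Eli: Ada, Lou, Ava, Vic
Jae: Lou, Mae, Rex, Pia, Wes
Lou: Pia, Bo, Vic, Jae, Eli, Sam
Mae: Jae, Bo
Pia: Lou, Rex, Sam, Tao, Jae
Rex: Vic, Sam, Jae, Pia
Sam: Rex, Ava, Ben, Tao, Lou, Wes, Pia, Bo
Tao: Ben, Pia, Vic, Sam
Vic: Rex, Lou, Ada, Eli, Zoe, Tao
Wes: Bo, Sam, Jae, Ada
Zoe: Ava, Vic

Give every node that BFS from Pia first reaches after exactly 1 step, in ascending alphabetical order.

Level 0: Pia
Level 1: Jae, Lou, Rex, Sam, Tao
Level 2: Ava, Ben, Bo, Eli, Mae, Vic, Wes
Level 3: Ada, Zoe

Jae, Lou, Rex, Sam, Tao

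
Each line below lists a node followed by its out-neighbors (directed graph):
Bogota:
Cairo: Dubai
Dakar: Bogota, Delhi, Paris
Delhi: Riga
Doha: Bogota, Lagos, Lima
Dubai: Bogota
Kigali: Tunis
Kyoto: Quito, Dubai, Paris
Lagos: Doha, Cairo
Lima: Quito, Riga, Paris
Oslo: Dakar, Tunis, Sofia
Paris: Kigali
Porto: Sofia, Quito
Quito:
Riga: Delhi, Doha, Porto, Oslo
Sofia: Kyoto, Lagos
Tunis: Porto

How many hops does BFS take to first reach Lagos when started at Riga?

2

Level 0: Riga
Level 1: Delhi, Doha, Oslo, Porto
Level 2: Bogota, Dakar, Lagos, Lima, Quito, Sofia, Tunis
Level 3: Cairo, Kyoto, Paris
Level 4: Dubai, Kigali
Lagos first appears at level 2.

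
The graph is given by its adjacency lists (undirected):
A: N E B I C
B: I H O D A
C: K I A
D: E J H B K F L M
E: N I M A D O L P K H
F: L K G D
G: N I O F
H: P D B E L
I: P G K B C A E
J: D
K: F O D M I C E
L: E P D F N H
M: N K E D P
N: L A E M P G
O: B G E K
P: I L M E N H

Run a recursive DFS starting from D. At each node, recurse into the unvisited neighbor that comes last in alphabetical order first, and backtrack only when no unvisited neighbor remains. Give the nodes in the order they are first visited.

D, M, P, N, L, H, E, O, K, I, G, F, C, A, B, J

Visit D
D → M
M → P
P → N
N → L
L → H
H → E
E → O
O → K
K → I
I → G
G → F
I → C
C → A
A → B
D → J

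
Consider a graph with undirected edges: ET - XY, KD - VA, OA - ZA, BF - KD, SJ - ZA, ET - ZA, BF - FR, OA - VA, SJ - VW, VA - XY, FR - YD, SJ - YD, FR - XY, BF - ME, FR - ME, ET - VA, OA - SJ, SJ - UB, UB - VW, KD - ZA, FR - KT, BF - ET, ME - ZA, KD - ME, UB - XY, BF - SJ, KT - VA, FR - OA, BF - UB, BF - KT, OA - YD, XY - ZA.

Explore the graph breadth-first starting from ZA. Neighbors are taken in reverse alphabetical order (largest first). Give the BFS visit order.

Visit ZA; enqueue XY, SJ, OA, ME, KD, ET → queue [XY, SJ, OA, ME, KD, ET]
Visit XY; enqueue VA, UB, FR → queue [SJ, OA, ME, KD, ET, VA, UB, FR]
Visit SJ; enqueue YD, VW, BF → queue [OA, ME, KD, ET, VA, UB, FR, YD, VW, BF]
Visit OA → queue [ME, KD, ET, VA, UB, FR, YD, VW, BF]
Visit ME → queue [KD, ET, VA, UB, FR, YD, VW, BF]
Visit KD → queue [ET, VA, UB, FR, YD, VW, BF]
Visit ET → queue [VA, UB, FR, YD, VW, BF]
Visit VA; enqueue KT → queue [UB, FR, YD, VW, BF, KT]
Visit UB → queue [FR, YD, VW, BF, KT]
Visit FR → queue [YD, VW, BF, KT]
Visit YD → queue [VW, BF, KT]
Visit VW → queue [BF, KT]
Visit BF → queue [KT]
Visit KT → queue []

ZA XY SJ OA ME KD ET VA UB FR YD VW BF KT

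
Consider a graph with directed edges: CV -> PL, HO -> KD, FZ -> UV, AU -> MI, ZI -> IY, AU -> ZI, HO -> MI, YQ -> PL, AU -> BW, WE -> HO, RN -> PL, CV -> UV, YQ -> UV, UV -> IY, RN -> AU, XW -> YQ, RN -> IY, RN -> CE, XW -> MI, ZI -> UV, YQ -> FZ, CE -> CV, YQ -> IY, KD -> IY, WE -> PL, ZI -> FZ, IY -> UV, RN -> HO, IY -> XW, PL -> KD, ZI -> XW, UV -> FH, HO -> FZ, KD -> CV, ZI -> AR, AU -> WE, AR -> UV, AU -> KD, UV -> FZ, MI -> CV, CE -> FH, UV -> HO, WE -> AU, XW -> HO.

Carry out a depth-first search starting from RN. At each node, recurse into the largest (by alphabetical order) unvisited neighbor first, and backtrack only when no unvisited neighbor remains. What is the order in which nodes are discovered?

Visit RN
RN → PL
PL → KD
KD → IY
IY → XW
XW → YQ
YQ → UV
UV → HO
HO → MI
MI → CV
HO → FZ
UV → FH
RN → CE
RN → AU
AU → ZI
ZI → AR
AU → WE
AU → BW

RN, PL, KD, IY, XW, YQ, UV, HO, MI, CV, FZ, FH, CE, AU, ZI, AR, WE, BW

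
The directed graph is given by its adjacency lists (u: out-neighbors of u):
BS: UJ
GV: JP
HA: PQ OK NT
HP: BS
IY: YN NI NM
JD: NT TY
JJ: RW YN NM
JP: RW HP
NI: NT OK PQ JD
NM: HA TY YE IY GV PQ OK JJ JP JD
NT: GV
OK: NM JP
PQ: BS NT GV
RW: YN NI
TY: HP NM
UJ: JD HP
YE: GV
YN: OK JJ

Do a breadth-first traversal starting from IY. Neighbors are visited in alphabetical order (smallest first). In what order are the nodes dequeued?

Visit IY; enqueue NI, NM, YN → queue [NI, NM, YN]
Visit NI; enqueue JD, NT, OK, PQ → queue [NM, YN, JD, NT, OK, PQ]
Visit NM; enqueue GV, HA, JJ, JP, TY, YE → queue [YN, JD, NT, OK, PQ, GV, HA, JJ, JP, TY, YE]
Visit YN → queue [JD, NT, OK, PQ, GV, HA, JJ, JP, TY, YE]
Visit JD → queue [NT, OK, PQ, GV, HA, JJ, JP, TY, YE]
Visit NT → queue [OK, PQ, GV, HA, JJ, JP, TY, YE]
Visit OK → queue [PQ, GV, HA, JJ, JP, TY, YE]
Visit PQ; enqueue BS → queue [GV, HA, JJ, JP, TY, YE, BS]
Visit GV → queue [HA, JJ, JP, TY, YE, BS]
Visit HA → queue [JJ, JP, TY, YE, BS]
Visit JJ; enqueue RW → queue [JP, TY, YE, BS, RW]
Visit JP; enqueue HP → queue [TY, YE, BS, RW, HP]
Visit TY → queue [YE, BS, RW, HP]
Visit YE → queue [BS, RW, HP]
Visit BS; enqueue UJ → queue [RW, HP, UJ]
Visit RW → queue [HP, UJ]
Visit HP → queue [UJ]
Visit UJ → queue []

IY -> NI -> NM -> YN -> JD -> NT -> OK -> PQ -> GV -> HA -> JJ -> JP -> TY -> YE -> BS -> RW -> HP -> UJ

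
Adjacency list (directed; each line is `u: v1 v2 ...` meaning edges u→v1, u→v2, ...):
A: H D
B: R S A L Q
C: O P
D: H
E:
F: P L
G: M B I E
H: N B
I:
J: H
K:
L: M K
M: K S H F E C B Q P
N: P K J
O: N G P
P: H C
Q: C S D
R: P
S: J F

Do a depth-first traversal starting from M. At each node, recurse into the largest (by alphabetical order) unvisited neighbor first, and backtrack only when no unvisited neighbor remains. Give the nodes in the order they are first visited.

M, S, J, H, N, P, C, O, G, I, E, B, R, Q, D, L, K, A, F

Visit M
M → S
S → J
J → H
H → N
N → P
P → C
C → O
O → G
G → I
G → E
G → B
B → R
B → Q
Q → D
B → L
L → K
B → A
S → F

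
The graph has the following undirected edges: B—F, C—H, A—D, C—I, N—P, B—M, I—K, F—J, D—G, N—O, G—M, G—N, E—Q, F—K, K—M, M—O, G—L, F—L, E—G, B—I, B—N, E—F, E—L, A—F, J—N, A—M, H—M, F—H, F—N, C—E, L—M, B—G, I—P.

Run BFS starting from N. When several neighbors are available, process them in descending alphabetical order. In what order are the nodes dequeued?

Visit N; enqueue P, O, J, G, F, B → queue [P, O, J, G, F, B]
Visit P; enqueue I → queue [O, J, G, F, B, I]
Visit O; enqueue M → queue [J, G, F, B, I, M]
Visit J → queue [G, F, B, I, M]
Visit G; enqueue L, E, D → queue [F, B, I, M, L, E, D]
Visit F; enqueue K, H, A → queue [B, I, M, L, E, D, K, H, A]
Visit B → queue [I, M, L, E, D, K, H, A]
Visit I; enqueue C → queue [M, L, E, D, K, H, A, C]
Visit M → queue [L, E, D, K, H, A, C]
Visit L → queue [E, D, K, H, A, C]
Visit E; enqueue Q → queue [D, K, H, A, C, Q]
Visit D → queue [K, H, A, C, Q]
Visit K → queue [H, A, C, Q]
Visit H → queue [A, C, Q]
Visit A → queue [C, Q]
Visit C → queue [Q]
Visit Q → queue []

N -> P -> O -> J -> G -> F -> B -> I -> M -> L -> E -> D -> K -> H -> A -> C -> Q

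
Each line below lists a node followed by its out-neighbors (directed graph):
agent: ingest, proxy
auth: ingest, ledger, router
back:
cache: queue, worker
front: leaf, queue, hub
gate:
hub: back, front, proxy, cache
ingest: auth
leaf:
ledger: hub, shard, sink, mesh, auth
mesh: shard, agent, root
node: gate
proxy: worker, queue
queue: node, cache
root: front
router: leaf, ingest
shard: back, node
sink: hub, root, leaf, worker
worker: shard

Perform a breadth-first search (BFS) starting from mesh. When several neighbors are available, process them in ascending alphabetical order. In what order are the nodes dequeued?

mesh → agent → root → shard → ingest → proxy → front → back → node → auth → queue → worker → hub → leaf → gate → ledger → router → cache → sink

Visit mesh; enqueue agent, root, shard → queue [agent, root, shard]
Visit agent; enqueue ingest, proxy → queue [root, shard, ingest, proxy]
Visit root; enqueue front → queue [shard, ingest, proxy, front]
Visit shard; enqueue back, node → queue [ingest, proxy, front, back, node]
Visit ingest; enqueue auth → queue [proxy, front, back, node, auth]
Visit proxy; enqueue queue, worker → queue [front, back, node, auth, queue, worker]
Visit front; enqueue hub, leaf → queue [back, node, auth, queue, worker, hub, leaf]
Visit back → queue [node, auth, queue, worker, hub, leaf]
Visit node; enqueue gate → queue [auth, queue, worker, hub, leaf, gate]
Visit auth; enqueue ledger, router → queue [queue, worker, hub, leaf, gate, ledger, router]
Visit queue; enqueue cache → queue [worker, hub, leaf, gate, ledger, router, cache]
Visit worker → queue [hub, leaf, gate, ledger, router, cache]
Visit hub → queue [leaf, gate, ledger, router, cache]
Visit leaf → queue [gate, ledger, router, cache]
Visit gate → queue [ledger, router, cache]
Visit ledger; enqueue sink → queue [router, cache, sink]
Visit router → queue [cache, sink]
Visit cache → queue [sink]
Visit sink → queue []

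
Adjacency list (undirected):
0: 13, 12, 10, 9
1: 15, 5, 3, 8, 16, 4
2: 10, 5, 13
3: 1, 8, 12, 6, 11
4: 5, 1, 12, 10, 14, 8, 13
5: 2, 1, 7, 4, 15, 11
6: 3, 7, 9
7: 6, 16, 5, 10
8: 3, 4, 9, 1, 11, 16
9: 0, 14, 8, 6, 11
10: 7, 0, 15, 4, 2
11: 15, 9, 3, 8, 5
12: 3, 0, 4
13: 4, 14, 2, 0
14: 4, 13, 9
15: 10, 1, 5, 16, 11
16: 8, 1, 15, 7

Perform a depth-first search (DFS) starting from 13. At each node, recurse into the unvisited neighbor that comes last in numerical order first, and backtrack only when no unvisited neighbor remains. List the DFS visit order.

13 → 14 → 9 → 11 → 15 → 16 → 8 → 4 → 12 → 3 → 6 → 7 → 10 → 2 → 5 → 1 → 0

Visit 13
13 → 14
14 → 9
9 → 11
11 → 15
15 → 16
16 → 8
8 → 4
4 → 12
12 → 3
3 → 6
6 → 7
7 → 10
10 → 2
2 → 5
5 → 1
10 → 0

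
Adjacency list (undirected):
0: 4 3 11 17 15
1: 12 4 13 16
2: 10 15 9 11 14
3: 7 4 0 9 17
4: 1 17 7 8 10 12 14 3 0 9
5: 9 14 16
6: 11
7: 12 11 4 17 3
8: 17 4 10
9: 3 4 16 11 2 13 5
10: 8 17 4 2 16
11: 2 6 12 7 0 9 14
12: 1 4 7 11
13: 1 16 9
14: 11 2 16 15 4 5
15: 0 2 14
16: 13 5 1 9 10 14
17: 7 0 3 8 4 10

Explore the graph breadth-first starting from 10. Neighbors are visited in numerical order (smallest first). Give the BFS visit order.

Visit 10; enqueue 2, 4, 8, 16, 17 → queue [2, 4, 8, 16, 17]
Visit 2; enqueue 9, 11, 14, 15 → queue [4, 8, 16, 17, 9, 11, 14, 15]
Visit 4; enqueue 0, 1, 3, 7, 12 → queue [8, 16, 17, 9, 11, 14, 15, 0, 1, 3, 7, 12]
Visit 8 → queue [16, 17, 9, 11, 14, 15, 0, 1, 3, 7, 12]
Visit 16; enqueue 5, 13 → queue [17, 9, 11, 14, 15, 0, 1, 3, 7, 12, 5, 13]
Visit 17 → queue [9, 11, 14, 15, 0, 1, 3, 7, 12, 5, 13]
Visit 9 → queue [11, 14, 15, 0, 1, 3, 7, 12, 5, 13]
Visit 11; enqueue 6 → queue [14, 15, 0, 1, 3, 7, 12, 5, 13, 6]
Visit 14 → queue [15, 0, 1, 3, 7, 12, 5, 13, 6]
Visit 15 → queue [0, 1, 3, 7, 12, 5, 13, 6]
Visit 0 → queue [1, 3, 7, 12, 5, 13, 6]
Visit 1 → queue [3, 7, 12, 5, 13, 6]
Visit 3 → queue [7, 12, 5, 13, 6]
Visit 7 → queue [12, 5, 13, 6]
Visit 12 → queue [5, 13, 6]
Visit 5 → queue [13, 6]
Visit 13 → queue [6]
Visit 6 → queue []

10, 2, 4, 8, 16, 17, 9, 11, 14, 15, 0, 1, 3, 7, 12, 5, 13, 6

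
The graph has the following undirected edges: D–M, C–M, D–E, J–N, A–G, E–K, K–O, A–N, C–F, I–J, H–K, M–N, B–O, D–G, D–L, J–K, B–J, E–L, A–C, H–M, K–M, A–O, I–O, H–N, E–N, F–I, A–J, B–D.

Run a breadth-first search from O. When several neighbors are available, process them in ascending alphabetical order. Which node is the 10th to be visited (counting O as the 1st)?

D

Visit O; enqueue A, B, I, K → queue [A, B, I, K]
Visit A; enqueue C, G, J, N → queue [B, I, K, C, G, J, N]
Visit B; enqueue D → queue [I, K, C, G, J, N, D]
Visit I; enqueue F → queue [K, C, G, J, N, D, F]
Visit K; enqueue E, H, M → queue [C, G, J, N, D, F, E, H, M]
Visit C → queue [G, J, N, D, F, E, H, M]
Visit G → queue [J, N, D, F, E, H, M]
Visit J → queue [N, D, F, E, H, M]
Visit N → queue [D, F, E, H, M]
Visit D; enqueue L → queue [F, E, H, M, L]
Visit F → queue [E, H, M, L]
Visit E → queue [H, M, L]
Visit H → queue [M, L]
Visit M → queue [L]
Visit L → queue []

Visit order: O, A, B, I, K, C, G, J, N, D, F, E, H, M, L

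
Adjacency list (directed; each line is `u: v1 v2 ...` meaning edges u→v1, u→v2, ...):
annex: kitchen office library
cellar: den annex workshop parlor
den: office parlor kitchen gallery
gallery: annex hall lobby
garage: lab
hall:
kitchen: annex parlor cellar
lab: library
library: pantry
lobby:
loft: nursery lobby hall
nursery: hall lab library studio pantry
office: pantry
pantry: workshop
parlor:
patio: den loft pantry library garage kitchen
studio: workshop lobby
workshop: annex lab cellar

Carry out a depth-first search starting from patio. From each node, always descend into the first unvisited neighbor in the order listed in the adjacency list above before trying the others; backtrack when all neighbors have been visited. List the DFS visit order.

patio den office pantry workshop annex kitchen parlor cellar library lab gallery hall lobby loft nursery studio garage

Visit patio
patio → den
den → office
office → pantry
pantry → workshop
workshop → annex
annex → kitchen
kitchen → parlor
kitchen → cellar
annex → library
workshop → lab
den → gallery
gallery → hall
gallery → lobby
patio → loft
loft → nursery
nursery → studio
patio → garage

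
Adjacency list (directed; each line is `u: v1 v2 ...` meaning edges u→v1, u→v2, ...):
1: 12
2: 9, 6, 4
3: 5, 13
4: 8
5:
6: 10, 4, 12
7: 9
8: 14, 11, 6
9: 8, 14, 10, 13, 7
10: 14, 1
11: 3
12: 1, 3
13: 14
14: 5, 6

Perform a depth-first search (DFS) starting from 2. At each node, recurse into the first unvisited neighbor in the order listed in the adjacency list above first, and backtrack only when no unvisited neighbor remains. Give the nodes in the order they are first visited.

Visit 2
2 → 9
9 → 8
8 → 14
14 → 5
14 → 6
6 → 10
10 → 1
1 → 12
12 → 3
3 → 13
6 → 4
8 → 11
9 → 7

2 -> 9 -> 8 -> 14 -> 5 -> 6 -> 10 -> 1 -> 12 -> 3 -> 13 -> 4 -> 11 -> 7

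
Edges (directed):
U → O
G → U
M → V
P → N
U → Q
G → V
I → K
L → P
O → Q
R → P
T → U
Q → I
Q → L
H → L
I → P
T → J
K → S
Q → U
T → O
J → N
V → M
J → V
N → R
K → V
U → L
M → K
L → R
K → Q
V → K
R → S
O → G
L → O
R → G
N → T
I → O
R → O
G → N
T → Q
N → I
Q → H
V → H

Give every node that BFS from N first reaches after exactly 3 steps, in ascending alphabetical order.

Level 0: N
Level 1: I, R, T
Level 2: G, J, K, O, P, Q, S, U
Level 3: H, L, V
Level 4: M

H, L, V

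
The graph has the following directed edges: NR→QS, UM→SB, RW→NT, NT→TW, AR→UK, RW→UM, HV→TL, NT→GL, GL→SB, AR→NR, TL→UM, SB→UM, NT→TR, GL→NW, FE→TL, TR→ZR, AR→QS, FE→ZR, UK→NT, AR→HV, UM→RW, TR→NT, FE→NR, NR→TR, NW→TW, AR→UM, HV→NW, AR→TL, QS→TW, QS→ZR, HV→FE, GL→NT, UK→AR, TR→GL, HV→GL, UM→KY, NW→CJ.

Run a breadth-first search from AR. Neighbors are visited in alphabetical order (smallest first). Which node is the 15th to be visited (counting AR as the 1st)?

Visit AR; enqueue HV, NR, QS, TL, UK, UM → queue [HV, NR, QS, TL, UK, UM]
Visit HV; enqueue FE, GL, NW → queue [NR, QS, TL, UK, UM, FE, GL, NW]
Visit NR; enqueue TR → queue [QS, TL, UK, UM, FE, GL, NW, TR]
Visit QS; enqueue TW, ZR → queue [TL, UK, UM, FE, GL, NW, TR, TW, ZR]
Visit TL → queue [UK, UM, FE, GL, NW, TR, TW, ZR]
Visit UK; enqueue NT → queue [UM, FE, GL, NW, TR, TW, ZR, NT]
Visit UM; enqueue KY, RW, SB → queue [FE, GL, NW, TR, TW, ZR, NT, KY, RW, SB]
Visit FE → queue [GL, NW, TR, TW, ZR, NT, KY, RW, SB]
Visit GL → queue [NW, TR, TW, ZR, NT, KY, RW, SB]
Visit NW; enqueue CJ → queue [TR, TW, ZR, NT, KY, RW, SB, CJ]
Visit TR → queue [TW, ZR, NT, KY, RW, SB, CJ]
Visit TW → queue [ZR, NT, KY, RW, SB, CJ]
Visit ZR → queue [NT, KY, RW, SB, CJ]
Visit NT → queue [KY, RW, SB, CJ]
Visit KY → queue [RW, SB, CJ]
Visit RW → queue [SB, CJ]
Visit SB → queue [CJ]
Visit CJ → queue []

Visit order: AR, HV, NR, QS, TL, UK, UM, FE, GL, NW, TR, TW, ZR, NT, KY, RW, SB, CJ

KY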